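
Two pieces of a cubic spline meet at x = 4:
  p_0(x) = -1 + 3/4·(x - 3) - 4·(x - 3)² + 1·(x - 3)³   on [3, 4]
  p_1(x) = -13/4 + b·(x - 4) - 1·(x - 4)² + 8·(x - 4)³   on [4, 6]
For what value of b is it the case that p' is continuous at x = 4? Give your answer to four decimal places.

-4.2500

p_0'(x) = 3/4 - 8·(x - 3) + 3·(x - 3)², so p_0'(4) = -17/4. On the right, p_1'(4) = b, so b = -17/4.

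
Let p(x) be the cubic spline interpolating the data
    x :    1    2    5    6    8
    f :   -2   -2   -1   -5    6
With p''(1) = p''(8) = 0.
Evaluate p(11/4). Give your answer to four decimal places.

With σ_i denoting the second derivative at x_i, h_i = 1, 3, 1, 2, and Δ_i = (y_(i+1) − y_i)/h_i = 0, 1/3, -4, 11/2:
  1·σ_0 + 8·σ_1 + 3·σ_2 = 6(Δ_1 - Δ_0) = 2
  3·σ_1 + 8·σ_2 + 1·σ_3 = 6(Δ_2 - Δ_1) = -26
  1·σ_2 + 6·σ_3 + 2·σ_4 = 6(Δ_3 - Δ_2) = 57
Natural end conditions: σ_0 = σ_4 = 0.
Solving: σ_0 = 0, σ_1 = 733/322, σ_2 = -870/161, σ_3 = 3349/322, σ_4 = 0.
On [2, 5], p(x) = -2 + 733/966·(x - 2) + 733/644·(x - 2)² - 2473/5796·(x - 2)³.
With (x - 2) = 3/4: p(11/4) = -40007/41216.

-0.9707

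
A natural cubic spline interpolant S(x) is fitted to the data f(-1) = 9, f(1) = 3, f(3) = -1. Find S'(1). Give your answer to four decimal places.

Write σ_i for S''(x_i). With h_i = 2, 2 and divided differences Δ_i = -3, -2, the continuity of S' gives the tridiagonal system
  2·σ_0 + 8·σ_1 + 2·σ_2 = 6(Δ_1 - Δ_0) = 6
Natural end conditions: σ_0 = σ_2 = 0.
Solving: σ_0 = 0, σ_1 = 3/4, σ_2 = 0.
On [1, 3], S'(x) = b_1 + 2c_1·(x - 1) + 3d_1·(x - 1)² with b_1 = Δ_1 - h_1(2σ_1 + σ_2)/6 = -5/2, c_1 = σ_1/2 = 3/8, d_1 = (σ_2 - σ_1)/(6h_1) = -1/16. So S'(1) = -5/2.

-2.5000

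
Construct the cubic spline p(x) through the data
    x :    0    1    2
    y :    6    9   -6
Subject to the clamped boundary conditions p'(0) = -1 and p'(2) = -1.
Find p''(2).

With m_i denoting the second derivative at x_i, h_i = 1, 1, and Δ_i = (y_(i+1) − y_i)/h_i = 3, -15:
  1·m_0 + 4·m_1 + 1·m_2 = 6(Δ_1 - Δ_0) = -108
Clamped end conditions give two more equations: 2h_0·m_0 + h_0·m_1 = 6(Δ_0 - p'(0)) = 24 and h_1·m_1 + 2h_1·m_2 = 6(p'(2) - Δ_1) = 84.
Solving: m_0 = 39, m_1 = -54, m_2 = 69.

69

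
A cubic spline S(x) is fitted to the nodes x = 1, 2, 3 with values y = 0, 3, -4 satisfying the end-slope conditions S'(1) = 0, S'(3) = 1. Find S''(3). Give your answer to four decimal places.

39.5000

Let m_i = S''(x_i). Step sizes h_i = 1, 1; slopes of the chords Δ_i = (y_(i+1) - y_i)/h_i = 3, -7.
  1·m_0 + 4·m_1 + 1·m_2 = 6(Δ_1 - Δ_0) = -60
Clamped end conditions give two more equations: 2h_0·m_0 + h_0·m_1 = 6(Δ_0 - S'(1)) = 18 and h_1·m_1 + 2h_1·m_2 = 6(S'(3) - Δ_1) = 48.
Solving: m_0 = 49/2, m_1 = -31, m_2 = 79/2.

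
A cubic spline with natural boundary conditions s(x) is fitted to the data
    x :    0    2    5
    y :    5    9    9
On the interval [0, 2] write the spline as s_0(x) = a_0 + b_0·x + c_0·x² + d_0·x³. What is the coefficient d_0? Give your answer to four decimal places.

With σ_i denoting the second derivative at x_i, h_i = 2, 3, and Δ_i = (y_(i+1) − y_i)/h_i = 2, 0:
  2·σ_0 + 10·σ_1 + 3·σ_2 = 6(Δ_1 - Δ_0) = -12
Natural end conditions: σ_0 = σ_2 = 0.
Solving: σ_0 = 0, σ_1 = -6/5, σ_2 = 0.
On [0, 2], with s_0(x) = a_0 + b_0·x + c_0·x² + d_0·x³: c_0 = σ_0/2 = 0, d_0 = (σ_1 - σ_0)/(6h_0) = -1/10, b_0 = Δ_0 - h_0(2σ_0 + σ_1)/6 = 12/5.

-0.1000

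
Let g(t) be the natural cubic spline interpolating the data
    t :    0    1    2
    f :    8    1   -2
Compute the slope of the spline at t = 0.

-8

Write σ_i for g''(x_i). With h_i = 1, 1 and divided differences Δ_i = -7, -3, the continuity of g' gives the tridiagonal system
  1·σ_0 + 4·σ_1 + 1·σ_2 = 6(Δ_1 - Δ_0) = 24
Natural end conditions: σ_0 = σ_2 = 0.
Solving: σ_0 = 0, σ_1 = 6, σ_2 = 0.
On [0, 1], g'(t) = b_0 + 2c_0·t + 3d_0·t² with b_0 = Δ_0 - h_0(2σ_0 + σ_1)/6 = -8, c_0 = σ_0/2 = 0, d_0 = (σ_1 - σ_0)/(6h_0) = 1. So g'(0) = -8.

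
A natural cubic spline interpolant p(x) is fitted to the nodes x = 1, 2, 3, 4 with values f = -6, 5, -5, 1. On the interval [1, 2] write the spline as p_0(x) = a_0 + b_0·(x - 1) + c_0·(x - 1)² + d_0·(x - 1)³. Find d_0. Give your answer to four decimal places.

Write σ_i for p''(x_i). With h_i = 1, 1, 1 and divided differences Δ_i = 11, -10, 6, the continuity of p' gives the tridiagonal system
  1·σ_0 + 4·σ_1 + 1·σ_2 = 6(Δ_1 - Δ_0) = -126
  1·σ_1 + 4·σ_2 + 1·σ_3 = 6(Δ_2 - Δ_1) = 96
Natural end conditions: σ_0 = σ_3 = 0.
Solving the tridiagonal system: σ_0 = 0, σ_1 = -40, σ_2 = 34, σ_3 = 0.
On [1, 2], with p_0(x) = a_0 + b_0·(x - 1) + c_0·(x - 1)² + d_0·(x - 1)³: c_0 = σ_0/2 = 0, d_0 = (σ_1 - σ_0)/(6h_0) = -20/3, b_0 = Δ_0 - h_0(2σ_0 + σ_1)/6 = 53/3.

-6.6667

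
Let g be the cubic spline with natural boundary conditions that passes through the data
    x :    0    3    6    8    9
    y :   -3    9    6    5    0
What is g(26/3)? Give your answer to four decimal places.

Let M_i = g''(x_i). Step sizes h_i = 3, 3, 2, 1; slopes of the chords Δ_i = (y_(i+1) - y_i)/h_i = 4, -1, -1/2, -5.
  3·M_0 + 12·M_1 + 3·M_2 = 6(Δ_1 - Δ_0) = -30
  3·M_1 + 10·M_2 + 2·M_3 = 6(Δ_2 - Δ_1) = 3
  2·M_2 + 6·M_3 + 1·M_4 = 6(Δ_3 - Δ_2) = -27
Natural end conditions: M_0 = M_4 = 0.
Solving: M_0 = 0, M_1 = -316/103, M_2 = 234/103, M_3 = -1083/206, M_4 = 0.
On [8, 9], g(x) = 5 - 669/206·(x - 8) - 1083/412·(x - 8)² + 361/412·(x - 8)³.
With (x - 8) = 2/3: g(26/3) = 5357/2781.

1.9263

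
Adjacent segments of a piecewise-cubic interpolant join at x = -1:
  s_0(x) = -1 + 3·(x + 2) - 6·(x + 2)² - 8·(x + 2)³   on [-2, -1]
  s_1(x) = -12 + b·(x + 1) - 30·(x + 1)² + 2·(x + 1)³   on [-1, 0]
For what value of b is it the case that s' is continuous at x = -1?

s_0'(x) = 3 - 12·(x + 2) - 24·(x + 2)², so s_0'(-1) = -33. On the right, s_1'(-1) = b, so b = -33.

-33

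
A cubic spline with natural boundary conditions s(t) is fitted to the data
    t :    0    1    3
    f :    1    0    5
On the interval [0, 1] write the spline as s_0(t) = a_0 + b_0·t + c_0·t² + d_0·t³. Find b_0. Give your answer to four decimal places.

-1.5833

Let m_i = s''(x_i). Step sizes h_i = 1, 2; slopes of the chords Δ_i = (y_(i+1) - y_i)/h_i = -1, 5/2.
  1·m_0 + 6·m_1 + 2·m_2 = 6(Δ_1 - Δ_0) = 21
Natural end conditions: m_0 = m_2 = 0.
Solving the tridiagonal system: m_0 = 0, m_1 = 7/2, m_2 = 0.
On [0, 1], with s_0(t) = a_0 + b_0·t + c_0·t² + d_0·t³: c_0 = m_0/2 = 0, d_0 = (m_1 - m_0)/(6h_0) = 7/12, b_0 = Δ_0 - h_0(2m_0 + m_1)/6 = -19/12.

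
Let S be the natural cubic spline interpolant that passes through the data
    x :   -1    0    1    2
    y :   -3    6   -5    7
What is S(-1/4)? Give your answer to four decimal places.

6.0031

Write m_i for S''(x_i). With h_i = 1, 1, 1 and divided differences Δ_i = 9, -11, 12, the continuity of S' gives the tridiagonal system
  1·m_0 + 4·m_1 + 1·m_2 = 6(Δ_1 - Δ_0) = -120
  1·m_1 + 4·m_2 + 1·m_3 = 6(Δ_2 - Δ_1) = 138
Natural end conditions: m_0 = m_3 = 0.
Hence m_0 = 0, m_1 = -206/5, m_2 = 224/5, m_3 = 0.
On [-1, 0], S(x) = -3 + 238/15·(x + 1) + 0·(x + 1)² - 103/15·(x + 1)³.
With (x + 1) = 3/4: S(-1/4) = 1921/320.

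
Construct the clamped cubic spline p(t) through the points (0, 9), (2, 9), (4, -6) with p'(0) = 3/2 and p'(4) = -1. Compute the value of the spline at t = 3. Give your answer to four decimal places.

0.3125

Let m_i = p''(x_i). Step sizes h_i = 2, 2; slopes of the chords Δ_i = (y_(i+1) - y_i)/h_i = 0, -15/2.
  2·m_0 + 8·m_1 + 2·m_2 = 6(Δ_1 - Δ_0) = -45
Clamped end conditions give two more equations: 2h_0·m_0 + h_0·m_1 = 6(Δ_0 - p'(0)) = -9 and h_1·m_1 + 2h_1·m_2 = 6(p'(4) - Δ_1) = 39.
Forward elimination and back-substitution give m_0 = 11/4, m_1 = -10, m_2 = 59/4.
On [2, 4], p(t) = 9 - 23/4·(t - 2) - 5·(t - 2)² + 33/16·(t - 2)³.
With (t - 2) = 1: p(3) = 5/16.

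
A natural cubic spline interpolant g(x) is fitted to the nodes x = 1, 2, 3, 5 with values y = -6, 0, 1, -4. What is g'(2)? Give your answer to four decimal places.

3.6957

With M_i denoting the second derivative at x_i, h_i = 1, 1, 2, and Δ_i = (y_(i+1) − y_i)/h_i = 6, 1, -5/2:
  1·M_0 + 4·M_1 + 1·M_2 = 6(Δ_1 - Δ_0) = -30
  1·M_1 + 6·M_2 + 2·M_3 = 6(Δ_2 - Δ_1) = -21
Natural end conditions: M_0 = M_3 = 0.
Solving: M_0 = 0, M_1 = -159/23, M_2 = -54/23, M_3 = 0.
On [2, 3], g'(x) = b_1 + 2c_1·(x - 2) + 3d_1·(x - 2)² with b_1 = Δ_1 - h_1(2M_1 + M_2)/6 = 85/23, c_1 = M_1/2 = -159/46, d_1 = (M_2 - M_1)/(6h_1) = 35/46. So g'(2) = 85/23.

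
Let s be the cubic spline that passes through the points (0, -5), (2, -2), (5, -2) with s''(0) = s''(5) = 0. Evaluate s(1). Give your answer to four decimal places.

Write M_i for s''(x_i). With h_i = 2, 3 and divided differences Δ_i = 3/2, 0, the continuity of s' gives the tridiagonal system
  2·M_0 + 10·M_1 + 3·M_2 = 6(Δ_1 - Δ_0) = -9
Natural end conditions: M_0 = M_2 = 0.
Solving: M_0 = 0, M_1 = -9/10, M_2 = 0.
On [0, 2], s(x) = -5 + 9/5·x + 0·x² - 3/40·x³.
With x = 1: s(1) = -131/40.

-3.2750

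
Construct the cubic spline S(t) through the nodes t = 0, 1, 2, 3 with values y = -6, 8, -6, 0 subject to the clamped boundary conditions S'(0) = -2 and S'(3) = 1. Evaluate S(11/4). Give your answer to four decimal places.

-1.3969

Write M_i for S''(x_i). With h_i = 1, 1, 1 and divided differences Δ_i = 14, -14, 6, the continuity of S' gives the tridiagonal system
  1·M_0 + 4·M_1 + 1·M_2 = 6(Δ_1 - Δ_0) = -168
  1·M_1 + 4·M_2 + 1·M_3 = 6(Δ_2 - Δ_1) = 120
Clamped end conditions give two more equations: 2h_0·M_0 + h_0·M_1 = 6(Δ_0 - S'(0)) = 96 and h_2·M_2 + 2h_2·M_3 = 6(S'(3) - Δ_2) = -30.
Forward elimination and back-substitution give M_0 = 438/5, M_1 = -396/5, M_2 = 306/5, M_3 = -228/5.
On [2, 3], S(t) = -6 - 34/5·(t - 2) + 153/5·(t - 2)² - 89/5·(t - 2)³.
With (t - 2) = 3/4: S(11/4) = -447/320.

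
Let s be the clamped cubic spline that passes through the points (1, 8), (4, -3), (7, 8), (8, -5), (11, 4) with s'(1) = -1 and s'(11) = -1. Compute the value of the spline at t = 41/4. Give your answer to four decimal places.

Put σ_i = s'' at the i-th knot. Here h = (3, 3, 1, 3) and Δ = (-11/3, 11/3, -13, 3), so the interior equations h_(i-1)·σ_(i-1) + 2(h_(i-1)+h_i)·σ_i + h_i·σ_(i+1) = 6(Δ_i − Δ_(i-1)) read
  3·σ_0 + 12·σ_1 + 3·σ_2 = 6(Δ_1 - Δ_0) = 44
  3·σ_1 + 8·σ_2 + 1·σ_3 = 6(Δ_2 - Δ_1) = -100
  1·σ_2 + 8·σ_3 + 3·σ_4 = 6(Δ_3 - Δ_2) = 96
Clamped end conditions give two more equations: 2h_0·σ_0 + h_0·σ_1 = 6(Δ_0 - s'(1)) = -16 and h_3·σ_3 + 2h_3·σ_4 = 6(s'(11) - Δ_3) = -24.
Solving: σ_0 = -415/53, σ_1 = 1642/159, σ_2 = -997/53, σ_3 = 1034/53, σ_4 = -729/53.
On [8, 11], s(t) = -5 - 1021/106·(t - 8) + 517/53·(t - 8)² - 1763/954·(t - 8)³.
With (t - 8) = 9/4: s(41/4) = 11269/6784.

1.6611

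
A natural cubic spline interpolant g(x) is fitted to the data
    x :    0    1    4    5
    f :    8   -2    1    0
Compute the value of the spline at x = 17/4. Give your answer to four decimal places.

With σ_i denoting the second derivative at x_i, h_i = 1, 3, 1, and Δ_i = (y_(i+1) − y_i)/h_i = -10, 1, -1:
  1·σ_0 + 8·σ_1 + 3·σ_2 = 6(Δ_1 - Δ_0) = 66
  3·σ_1 + 8·σ_2 + 1·σ_3 = 6(Δ_2 - Δ_1) = -12
Natural end conditions: σ_0 = σ_3 = 0.
Solving: σ_0 = 0, σ_1 = 564/55, σ_2 = -294/55, σ_3 = 0.
On [4, 5], g(x) = 1 + 43/55·(x - 4) - 147/55·(x - 4)² + 49/55·(x - 4)³.
With (x - 4) = 1/4: g(17/4) = 3669/3520.

1.0423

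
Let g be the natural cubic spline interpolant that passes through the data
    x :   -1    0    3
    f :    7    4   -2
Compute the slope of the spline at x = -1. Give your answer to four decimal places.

-3.1250

With m_i denoting the second derivative at x_i, h_i = 1, 3, and Δ_i = (y_(i+1) − y_i)/h_i = -3, -2:
  1·m_0 + 8·m_1 + 3·m_2 = 6(Δ_1 - Δ_0) = 6
Natural end conditions: m_0 = m_2 = 0.
Hence m_0 = 0, m_1 = 3/4, m_2 = 0.
On [-1, 0], g'(x) = b_0 + 2c_0·(x + 1) + 3d_0·(x + 1)² with b_0 = Δ_0 - h_0(2m_0 + m_1)/6 = -25/8, c_0 = m_0/2 = 0, d_0 = (m_1 - m_0)/(6h_0) = 1/8. So g'(-1) = -25/8.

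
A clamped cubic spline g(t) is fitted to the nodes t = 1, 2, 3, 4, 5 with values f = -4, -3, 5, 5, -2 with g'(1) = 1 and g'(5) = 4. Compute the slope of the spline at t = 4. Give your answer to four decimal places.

-7.9464

Write M_i for g''(x_i). With h_i = 1, 1, 1, 1 and divided differences Δ_i = 1, 8, 0, -7, the continuity of g' gives the tridiagonal system
  1·M_0 + 4·M_1 + 1·M_2 = 6(Δ_1 - Δ_0) = 42
  1·M_1 + 4·M_2 + 1·M_3 = 6(Δ_2 - Δ_1) = -48
  1·M_2 + 4·M_3 + 1·M_4 = 6(Δ_3 - Δ_2) = -42
Clamped end conditions give two more equations: 2h_0·M_0 + h_0·M_1 = 6(Δ_0 - g'(1)) = 0 and h_3·M_3 + 2h_3·M_4 = 6(g'(5) - Δ_3) = 66.
Hence M_0 = -213/28, M_1 = 213/14, M_2 = -45/4, M_3 = -255/14, M_4 = 1179/28.
On [4, 5], g'(t) = b_3 + 2c_3·(t - 4) + 3d_3·(t - 4)² with b_3 = Δ_3 - h_3(2M_3 + M_4)/6 = -445/56, c_3 = M_3/2 = -255/28, d_3 = (M_4 - M_3)/(6h_3) = 563/56. So g'(4) = -445/56.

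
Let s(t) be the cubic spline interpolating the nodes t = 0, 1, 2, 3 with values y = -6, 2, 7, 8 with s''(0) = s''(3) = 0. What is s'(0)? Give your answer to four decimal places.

Let M_i = s''(x_i). Step sizes h_i = 1, 1, 1; slopes of the chords Δ_i = (y_(i+1) - y_i)/h_i = 8, 5, 1.
  1·M_0 + 4·M_1 + 1·M_2 = 6(Δ_1 - Δ_0) = -18
  1·M_1 + 4·M_2 + 1·M_3 = 6(Δ_2 - Δ_1) = -24
Natural end conditions: M_0 = M_3 = 0.
Forward elimination and back-substitution give M_0 = 0, M_1 = -16/5, M_2 = -26/5, M_3 = 0.
On [0, 1], s'(t) = b_0 + 2c_0·t + 3d_0·t² with b_0 = Δ_0 - h_0(2M_0 + M_1)/6 = 128/15, c_0 = M_0/2 = 0, d_0 = (M_1 - M_0)/(6h_0) = -8/15. So s'(0) = 128/15.

8.5333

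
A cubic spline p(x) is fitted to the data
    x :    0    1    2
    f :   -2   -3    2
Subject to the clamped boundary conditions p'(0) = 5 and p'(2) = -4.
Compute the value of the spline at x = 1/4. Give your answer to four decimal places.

Write σ_i for p''(x_i). With h_i = 1, 1 and divided differences Δ_i = -1, 5, the continuity of p' gives the tridiagonal system
  1·σ_0 + 4·σ_1 + 1·σ_2 = 6(Δ_1 - Δ_0) = 36
Clamped end conditions give two more equations: 2h_0·σ_0 + h_0·σ_1 = 6(Δ_0 - p'(0)) = -36 and h_1·σ_1 + 2h_1·σ_2 = 6(p'(2) - Δ_1) = -54.
Solving the tridiagonal system: σ_0 = -63/2, σ_1 = 27, σ_2 = -81/2.
On [0, 1], p(x) = -2 + 5·x - 63/4·x² + 39/4·x³.
With x = 1/4: p(1/4) = -405/256.

-1.5820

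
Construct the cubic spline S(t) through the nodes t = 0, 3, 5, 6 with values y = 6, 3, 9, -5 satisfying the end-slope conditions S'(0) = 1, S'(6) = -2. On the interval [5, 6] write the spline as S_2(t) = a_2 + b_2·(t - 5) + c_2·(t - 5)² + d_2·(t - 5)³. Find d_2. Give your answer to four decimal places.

Write σ_i for S''(x_i). With h_i = 3, 2, 1 and divided differences Δ_i = -1, 3, -14, the continuity of S' gives the tridiagonal system
  3·σ_0 + 10·σ_1 + 2·σ_2 = 6(Δ_1 - Δ_0) = 24
  2·σ_1 + 6·σ_2 + 1·σ_3 = 6(Δ_2 - Δ_1) = -102
Clamped end conditions give two more equations: 2h_0·σ_0 + h_0·σ_1 = 6(Δ_0 - S'(0)) = -12 and h_2·σ_2 + 2h_2·σ_3 = 6(S'(6) - Δ_2) = 72.
Hence σ_0 = -136/19, σ_1 = 196/19, σ_2 = -548/19, σ_3 = 958/19.
On [5, 6], with S_2(t) = a_2 + b_2·(t - 5) + c_2·(t - 5)² + d_2·(t - 5)³: c_2 = σ_2/2 = -274/19, d_2 = (σ_3 - σ_2)/(6h_2) = 251/19, b_2 = Δ_2 - h_2(2σ_2 + σ_3)/6 = -243/19.

13.2105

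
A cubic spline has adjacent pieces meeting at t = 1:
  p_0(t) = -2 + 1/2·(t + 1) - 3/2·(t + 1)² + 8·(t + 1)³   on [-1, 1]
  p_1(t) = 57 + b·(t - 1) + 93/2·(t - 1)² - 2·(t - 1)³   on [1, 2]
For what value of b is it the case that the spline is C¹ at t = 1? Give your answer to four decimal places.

90.5000

p_0'(t) = 1/2 - 3·(t + 1) + 24·(t + 1)², so p_0'(1) = 181/2. On the right, p_1'(1) = b, so b = 181/2.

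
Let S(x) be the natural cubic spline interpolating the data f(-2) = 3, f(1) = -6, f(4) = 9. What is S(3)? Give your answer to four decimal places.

Let σ_i = S''(x_i). Step sizes h_i = 3, 3; slopes of the chords Δ_i = (y_(i+1) - y_i)/h_i = -3, 5.
  3·σ_0 + 12·σ_1 + 3·σ_2 = 6(Δ_1 - Δ_0) = 48
Natural end conditions: σ_0 = σ_2 = 0.
Solving the tridiagonal system: σ_0 = 0, σ_1 = 4, σ_2 = 0.
On [1, 4], S(x) = -6 + 1·(x - 1) + 2·(x - 1)² - 2/9·(x - 1)³.
With (x - 1) = 2: S(3) = 20/9.

2.2222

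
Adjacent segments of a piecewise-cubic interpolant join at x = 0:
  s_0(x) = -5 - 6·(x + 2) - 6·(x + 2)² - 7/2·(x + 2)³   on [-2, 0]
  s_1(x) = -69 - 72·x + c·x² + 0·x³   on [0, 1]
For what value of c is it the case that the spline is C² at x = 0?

-27

s_0''(x) = -12 - 21·(x + 2), so s_0''(0) = -54. On the right, s_1''(0) = 2c, so c = -27.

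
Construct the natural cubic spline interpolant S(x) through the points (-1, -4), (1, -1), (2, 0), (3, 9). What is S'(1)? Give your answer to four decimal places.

-0.2391

Let m_i = S''(x_i). Step sizes h_i = 2, 1, 1; slopes of the chords Δ_i = (y_(i+1) - y_i)/h_i = 3/2, 1, 9.
  2·m_0 + 6·m_1 + 1·m_2 = 6(Δ_1 - Δ_0) = -3
  1·m_1 + 4·m_2 + 1·m_3 = 6(Δ_2 - Δ_1) = 48
Natural end conditions: m_0 = m_3 = 0.
Solving the tridiagonal system: m_0 = 0, m_1 = -60/23, m_2 = 291/23, m_3 = 0.
On [1, 2], S'(x) = b_1 + 2c_1·(x - 1) + 3d_1·(x - 1)² with b_1 = Δ_1 - h_1(2m_1 + m_2)/6 = -11/46, c_1 = m_1/2 = -30/23, d_1 = (m_2 - m_1)/(6h_1) = 117/46. So S'(1) = -11/46.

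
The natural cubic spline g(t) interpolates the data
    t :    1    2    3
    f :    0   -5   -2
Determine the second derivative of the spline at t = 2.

Let M_i = g''(x_i). Step sizes h_i = 1, 1; slopes of the chords Δ_i = (y_(i+1) - y_i)/h_i = -5, 3.
  1·M_0 + 4·M_1 + 1·M_2 = 6(Δ_1 - Δ_0) = 48
Natural end conditions: M_0 = M_2 = 0.
Forward elimination and back-substitution give M_0 = 0, M_1 = 12, M_2 = 0.

12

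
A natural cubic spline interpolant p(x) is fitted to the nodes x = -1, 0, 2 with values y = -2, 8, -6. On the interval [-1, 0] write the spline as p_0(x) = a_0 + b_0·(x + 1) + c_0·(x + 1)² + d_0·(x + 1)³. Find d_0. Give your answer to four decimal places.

Put m_i = p'' at the i-th knot. Here h = (1, 2) and Δ = (10, -7), so the interior equations h_(i-1)·m_(i-1) + 2(h_(i-1)+h_i)·m_i + h_i·m_(i+1) = 6(Δ_i − Δ_(i-1)) read
  1·m_0 + 6·m_1 + 2·m_2 = 6(Δ_1 - Δ_0) = -102
Natural end conditions: m_0 = m_2 = 0.
Hence m_0 = 0, m_1 = -17, m_2 = 0.
On [-1, 0], with p_0(x) = a_0 + b_0·(x + 1) + c_0·(x + 1)² + d_0·(x + 1)³: c_0 = m_0/2 = 0, d_0 = (m_1 - m_0)/(6h_0) = -17/6, b_0 = Δ_0 - h_0(2m_0 + m_1)/6 = 77/6.

-2.8333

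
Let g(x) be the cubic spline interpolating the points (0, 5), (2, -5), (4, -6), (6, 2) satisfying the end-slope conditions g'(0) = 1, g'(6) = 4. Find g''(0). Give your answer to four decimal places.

-11.9000

Put M_i = g'' at the i-th knot. Here h = (2, 2, 2) and Δ = (-5, -1/2, 4), so the interior equations h_(i-1)·M_(i-1) + 2(h_(i-1)+h_i)·M_i + h_i·M_(i+1) = 6(Δ_i − Δ_(i-1)) read
  2·M_0 + 8·M_1 + 2·M_2 = 6(Δ_1 - Δ_0) = 27
  2·M_1 + 8·M_2 + 2·M_3 = 6(Δ_2 - Δ_1) = 27
Clamped end conditions give two more equations: 2h_0·M_0 + h_0·M_1 = 6(Δ_0 - g'(0)) = -36 and h_2·M_2 + 2h_2·M_3 = 6(g'(6) - Δ_2) = 0.
Solving: M_0 = -119/10, M_1 = 29/5, M_2 = 11/5, M_3 = -11/10.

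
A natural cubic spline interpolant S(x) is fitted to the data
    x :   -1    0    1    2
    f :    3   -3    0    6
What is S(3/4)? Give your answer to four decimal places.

With m_i denoting the second derivative at x_i, h_i = 1, 1, 1, and Δ_i = (y_(i+1) − y_i)/h_i = -6, 3, 6:
  1·m_0 + 4·m_1 + 1·m_2 = 6(Δ_1 - Δ_0) = 54
  1·m_1 + 4·m_2 + 1·m_3 = 6(Δ_2 - Δ_1) = 18
Natural end conditions: m_0 = m_3 = 0.
Solving the tridiagonal system: m_0 = 0, m_1 = 66/5, m_2 = 6/5, m_3 = 0.
On [0, 1], S(x) = -3 - 8/5·x + 33/5·x² - 2·x³.
With x = 3/4: S(3/4) = -213/160.

-1.3313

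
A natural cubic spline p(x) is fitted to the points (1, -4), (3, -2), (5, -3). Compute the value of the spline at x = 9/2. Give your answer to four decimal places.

Put M_i = p'' at the i-th knot. Here h = (2, 2) and Δ = (1, -1/2), so the interior equations h_(i-1)·M_(i-1) + 2(h_(i-1)+h_i)·M_i + h_i·M_(i+1) = 6(Δ_i − Δ_(i-1)) read
  2·M_0 + 8·M_1 + 2·M_2 = 6(Δ_1 - Δ_0) = -9
Natural end conditions: M_0 = M_2 = 0.
Forward elimination and back-substitution give M_0 = 0, M_1 = -9/8, M_2 = 0.
On [3, 5], p(x) = -2 + 1/4·(x - 3) - 9/16·(x - 3)² + 3/32·(x - 3)³.
With (x - 3) = 3/2: p(9/2) = -659/256.

-2.5742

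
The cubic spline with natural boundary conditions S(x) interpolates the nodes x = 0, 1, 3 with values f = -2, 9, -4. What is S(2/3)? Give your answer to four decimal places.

6.4136

Let m_i = S''(x_i). Step sizes h_i = 1, 2; slopes of the chords Δ_i = (y_(i+1) - y_i)/h_i = 11, -13/2.
  1·m_0 + 6·m_1 + 2·m_2 = 6(Δ_1 - Δ_0) = -105
Natural end conditions: m_0 = m_2 = 0.
Solving the tridiagonal system: m_0 = 0, m_1 = -35/2, m_2 = 0.
On [0, 1], S(x) = -2 + 167/12·x + 0·x² - 35/12·x³.
With x = 2/3: S(2/3) = 1039/162.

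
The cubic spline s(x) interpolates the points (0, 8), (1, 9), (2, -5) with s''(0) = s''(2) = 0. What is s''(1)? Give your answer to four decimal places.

-22.5000

Write σ_i for s''(x_i). With h_i = 1, 1 and divided differences Δ_i = 1, -14, the continuity of s' gives the tridiagonal system
  1·σ_0 + 4·σ_1 + 1·σ_2 = 6(Δ_1 - Δ_0) = -90
Natural end conditions: σ_0 = σ_2 = 0.
Solving the tridiagonal system: σ_0 = 0, σ_1 = -45/2, σ_2 = 0.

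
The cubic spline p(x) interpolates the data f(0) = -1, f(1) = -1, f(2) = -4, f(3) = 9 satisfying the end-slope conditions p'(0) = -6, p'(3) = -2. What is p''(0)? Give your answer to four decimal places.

29.8667

With σ_i denoting the second derivative at x_i, h_i = 1, 1, 1, and Δ_i = (y_(i+1) − y_i)/h_i = 0, -3, 13:
  1·σ_0 + 4·σ_1 + 1·σ_2 = 6(Δ_1 - Δ_0) = -18
  1·σ_1 + 4·σ_2 + 1·σ_3 = 6(Δ_2 - Δ_1) = 96
Clamped end conditions give two more equations: 2h_0·σ_0 + h_0·σ_1 = 6(Δ_0 - p'(0)) = 36 and h_2·σ_2 + 2h_2·σ_3 = 6(p'(3) - Δ_2) = -90.
Solving the tridiagonal system: σ_0 = 448/15, σ_1 = -356/15, σ_2 = 706/15, σ_3 = -1028/15.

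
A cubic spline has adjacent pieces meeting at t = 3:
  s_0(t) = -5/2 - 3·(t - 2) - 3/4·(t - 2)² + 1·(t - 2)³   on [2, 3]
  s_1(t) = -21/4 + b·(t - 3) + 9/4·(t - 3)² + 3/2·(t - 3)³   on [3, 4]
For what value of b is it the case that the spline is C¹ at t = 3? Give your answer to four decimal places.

-1.5000

s_0'(t) = -3 - 3/2·(t - 2) + 3·(t - 2)², so s_0'(3) = -3/2. On the right, s_1'(3) = b, so b = -3/2.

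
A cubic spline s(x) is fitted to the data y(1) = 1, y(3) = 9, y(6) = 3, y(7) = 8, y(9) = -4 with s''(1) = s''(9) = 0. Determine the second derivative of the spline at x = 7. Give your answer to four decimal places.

-12.5337

Put M_i = s'' at the i-th knot. Here h = (2, 3, 1, 2) and Δ = (4, -2, 5, -6), so the interior equations h_(i-1)·M_(i-1) + 2(h_(i-1)+h_i)·M_i + h_i·M_(i+1) = 6(Δ_i − Δ_(i-1)) read
  2·M_0 + 10·M_1 + 3·M_2 = 6(Δ_1 - Δ_0) = -36
  3·M_1 + 8·M_2 + 1·M_3 = 6(Δ_2 - Δ_1) = 42
  1·M_2 + 6·M_3 + 2·M_4 = 6(Δ_3 - Δ_2) = -66
Natural end conditions: M_0 = M_4 = 0.
Forward elimination and back-substitution give M_0 = 0, M_1 = -1323/208, M_2 = 957/104, M_3 = -2607/208, M_4 = 0.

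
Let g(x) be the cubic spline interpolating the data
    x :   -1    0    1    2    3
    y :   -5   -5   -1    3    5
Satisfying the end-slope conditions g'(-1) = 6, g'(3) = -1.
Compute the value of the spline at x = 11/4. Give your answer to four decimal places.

Put M_i = g'' at the i-th knot. Here h = (1, 1, 1, 1) and Δ = (0, 4, 4, 2), so the interior equations h_(i-1)·M_(i-1) + 2(h_(i-1)+h_i)·M_i + h_i·M_(i+1) = 6(Δ_i − Δ_(i-1)) read
  1·M_0 + 4·M_1 + 1·M_2 = 6(Δ_1 - Δ_0) = 24
  1·M_1 + 4·M_2 + 1·M_3 = 6(Δ_2 - Δ_1) = 0
  1·M_2 + 4·M_3 + 1·M_4 = 6(Δ_3 - Δ_2) = -12
Clamped end conditions give two more equations: 2h_0·M_0 + h_0·M_1 = 6(Δ_0 - g'(-1)) = -36 and h_3·M_3 + 2h_3·M_4 = 6(g'(3) - Δ_3) = -18.
Solving the tridiagonal system: M_0 = -685/28, M_1 = 181/14, M_2 = -13/4, M_3 = 1/14, M_4 = -253/28.
On [2, 3], g(x) = 3 + 195/56·(x - 2) + 1/28·(x - 2)² - 85/56·(x - 2)³.
With (x - 2) = 3/4: g(11/4) = 17889/3584.

4.9914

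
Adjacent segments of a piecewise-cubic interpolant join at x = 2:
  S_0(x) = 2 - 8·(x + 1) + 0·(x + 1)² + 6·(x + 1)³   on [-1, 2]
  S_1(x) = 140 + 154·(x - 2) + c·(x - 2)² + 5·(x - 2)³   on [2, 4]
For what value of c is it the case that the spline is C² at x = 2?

S_0''(x) = 0 + 36·(x + 1), so S_0''(2) = 108. On the right, S_1''(2) = 2c, so c = 54.

54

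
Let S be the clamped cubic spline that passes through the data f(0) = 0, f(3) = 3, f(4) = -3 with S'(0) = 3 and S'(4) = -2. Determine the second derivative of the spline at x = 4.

16

Put M_i = S'' at the i-th knot. Here h = (3, 1) and Δ = (1, -6), so the interior equations h_(i-1)·M_(i-1) + 2(h_(i-1)+h_i)·M_i + h_i·M_(i+1) = 6(Δ_i − Δ_(i-1)) read
  3·M_0 + 8·M_1 + 1·M_2 = 6(Δ_1 - Δ_0) = -42
Clamped end conditions give two more equations: 2h_0·M_0 + h_0·M_1 = 6(Δ_0 - S'(0)) = -12 and h_1·M_1 + 2h_1·M_2 = 6(S'(4) - Δ_1) = 24.
Solving: M_0 = 2, M_1 = -8, M_2 = 16.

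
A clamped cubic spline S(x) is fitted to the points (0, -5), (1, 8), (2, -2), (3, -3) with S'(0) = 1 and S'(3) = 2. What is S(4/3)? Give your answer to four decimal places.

Write m_i for S''(x_i). With h_i = 1, 1, 1 and divided differences Δ_i = 13, -10, -1, the continuity of S' gives the tridiagonal system
  1·m_0 + 4·m_1 + 1·m_2 = 6(Δ_1 - Δ_0) = -138
  1·m_1 + 4·m_2 + 1·m_3 = 6(Δ_2 - Δ_1) = 54
Clamped end conditions give two more equations: 2h_0·m_0 + h_0·m_1 = 6(Δ_0 - S'(0)) = 72 and h_2·m_2 + 2h_2·m_3 = 6(S'(3) - Δ_2) = 18.
Hence m_0 = 976/15, m_1 = -872/15, m_2 = 442/15, m_3 = -86/15.
On [1, 2], S(x) = 8 + 67/15·(x - 1) - 436/15·(x - 1)² + 73/5·(x - 1)³.
With (x - 1) = 1/3: S(4/3) = 34/5.

6.8000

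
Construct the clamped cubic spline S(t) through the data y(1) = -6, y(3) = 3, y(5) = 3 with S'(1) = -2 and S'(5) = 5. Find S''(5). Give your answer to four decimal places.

Let σ_i = S''(x_i). Step sizes h_i = 2, 2; slopes of the chords Δ_i = (y_(i+1) - y_i)/h_i = 9/2, 0.
  2·σ_0 + 8·σ_1 + 2·σ_2 = 6(Δ_1 - Δ_0) = -27
Clamped end conditions give two more equations: 2h_0·σ_0 + h_0·σ_1 = 6(Δ_0 - S'(1)) = 39 and h_1·σ_1 + 2h_1·σ_2 = 6(S'(5) - Δ_1) = 30.
Solving: σ_0 = 119/8, σ_1 = -41/4, σ_2 = 101/8.

12.6250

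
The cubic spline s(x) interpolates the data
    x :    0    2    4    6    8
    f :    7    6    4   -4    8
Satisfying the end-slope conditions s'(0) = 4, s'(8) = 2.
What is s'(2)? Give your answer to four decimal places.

Put σ_i = s'' at the i-th knot. Here h = (2, 2, 2, 2) and Δ = (-1/2, -1, -4, 6), so the interior equations h_(i-1)·σ_(i-1) + 2(h_(i-1)+h_i)·σ_i + h_i·σ_(i+1) = 6(Δ_i − Δ_(i-1)) read
  2·σ_0 + 8·σ_1 + 2·σ_2 = 6(Δ_1 - Δ_0) = -3
  2·σ_1 + 8·σ_2 + 2·σ_3 = 6(Δ_2 - Δ_1) = -18
  2·σ_2 + 8·σ_3 + 2·σ_4 = 6(Δ_3 - Δ_2) = 60
Clamped end conditions give two more equations: 2h_0·σ_0 + h_0·σ_1 = 6(Δ_0 - s'(0)) = -27 and h_3·σ_3 + 2h_3·σ_4 = 6(s'(8) - Δ_3) = -24.
Forward elimination and back-substitution give σ_0 = -937/112, σ_1 = 181/56, σ_2 = -97/16, σ_3 = 673/56, σ_4 = -1345/112.
On [2, 4], s'(x) = b_1 + 2c_1·(x - 2) + 3d_1·(x - 2)² with b_1 = Δ_1 - h_1(2σ_1 + σ_2)/6 = -127/112, c_1 = σ_1/2 = 181/112, d_1 = (σ_2 - σ_1)/(6h_1) = -347/448. So s'(2) = -127/112.

-1.1339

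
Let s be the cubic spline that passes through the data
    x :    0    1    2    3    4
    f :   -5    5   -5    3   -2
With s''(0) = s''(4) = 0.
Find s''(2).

Write m_i for s''(x_i). With h_i = 1, 1, 1, 1 and divided differences Δ_i = 10, -10, 8, -5, the continuity of s' gives the tridiagonal system
  1·m_0 + 4·m_1 + 1·m_2 = 6(Δ_1 - Δ_0) = -120
  1·m_1 + 4·m_2 + 1·m_3 = 6(Δ_2 - Δ_1) = 108
  1·m_2 + 4·m_3 + 1·m_4 = 6(Δ_3 - Δ_2) = -78
Natural end conditions: m_0 = m_4 = 0.
Hence m_0 = 0, m_1 = -165/4, m_2 = 45, m_3 = -123/4, m_4 = 0.

45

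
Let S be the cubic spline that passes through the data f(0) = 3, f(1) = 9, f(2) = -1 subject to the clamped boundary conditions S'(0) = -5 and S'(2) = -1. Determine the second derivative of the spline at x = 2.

Let σ_i = S''(x_i). Step sizes h_i = 1, 1; slopes of the chords Δ_i = (y_(i+1) - y_i)/h_i = 6, -10.
  1·σ_0 + 4·σ_1 + 1·σ_2 = 6(Δ_1 - Δ_0) = -96
Clamped end conditions give two more equations: 2h_0·σ_0 + h_0·σ_1 = 6(Δ_0 - S'(0)) = 66 and h_1·σ_1 + 2h_1·σ_2 = 6(S'(2) - Δ_1) = 54.
Solving: σ_0 = 59, σ_1 = -52, σ_2 = 53.

53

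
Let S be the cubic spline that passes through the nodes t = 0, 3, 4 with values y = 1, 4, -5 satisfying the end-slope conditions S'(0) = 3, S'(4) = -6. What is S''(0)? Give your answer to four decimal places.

3.2500

With m_i denoting the second derivative at x_i, h_i = 3, 1, and Δ_i = (y_(i+1) − y_i)/h_i = 1, -9:
  3·m_0 + 8·m_1 + 1·m_2 = 6(Δ_1 - Δ_0) = -60
Clamped end conditions give two more equations: 2h_0·m_0 + h_0·m_1 = 6(Δ_0 - S'(0)) = -12 and h_1·m_1 + 2h_1·m_2 = 6(S'(4) - Δ_1) = 18.
Solving: m_0 = 13/4, m_1 = -21/2, m_2 = 57/4.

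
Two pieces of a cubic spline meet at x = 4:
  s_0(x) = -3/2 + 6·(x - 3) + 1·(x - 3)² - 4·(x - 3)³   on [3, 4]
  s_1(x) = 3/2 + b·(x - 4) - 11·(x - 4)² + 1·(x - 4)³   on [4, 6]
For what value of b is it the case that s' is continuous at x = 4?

-4

s_0'(x) = 6 + 2·(x - 3) - 12·(x - 3)², so s_0'(4) = -4. On the right, s_1'(4) = b, so b = -4.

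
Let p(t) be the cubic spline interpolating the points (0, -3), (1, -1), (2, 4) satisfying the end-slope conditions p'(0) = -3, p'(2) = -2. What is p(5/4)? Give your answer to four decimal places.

0.7891

Write M_i for p''(x_i). With h_i = 1, 1 and divided differences Δ_i = 2, 5, the continuity of p' gives the tridiagonal system
  1·M_0 + 4·M_1 + 1·M_2 = 6(Δ_1 - Δ_0) = 18
Clamped end conditions give two more equations: 2h_0·M_0 + h_0·M_1 = 6(Δ_0 - p'(0)) = 30 and h_1·M_1 + 2h_1·M_2 = 6(p'(2) - Δ_1) = -42.
Forward elimination and back-substitution give M_0 = 11, M_1 = 8, M_2 = -25.
On [1, 2], p(t) = -1 + 13/2·(t - 1) + 4·(t - 1)² - 11/2·(t - 1)³.
With (t - 1) = 1/4: p(5/4) = 101/128.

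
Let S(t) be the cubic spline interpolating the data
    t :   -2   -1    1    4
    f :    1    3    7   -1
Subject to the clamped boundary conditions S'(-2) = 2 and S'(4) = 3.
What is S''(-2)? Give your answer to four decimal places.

-1.0526

With M_i denoting the second derivative at x_i, h_i = 1, 2, 3, and Δ_i = (y_(i+1) − y_i)/h_i = 2, 2, -8/3:
  1·M_0 + 6·M_1 + 2·M_2 = 6(Δ_1 - Δ_0) = 0
  2·M_1 + 10·M_2 + 3·M_3 = 6(Δ_2 - Δ_1) = -28
Clamped end conditions give two more equations: 2h_0·M_0 + h_0·M_1 = 6(Δ_0 - S'(-2)) = 0 and h_2·M_2 + 2h_2·M_3 = 6(S'(4) - Δ_2) = 34.
Hence M_0 = -20/19, M_1 = 40/19, M_2 = -110/19, M_3 = 488/57.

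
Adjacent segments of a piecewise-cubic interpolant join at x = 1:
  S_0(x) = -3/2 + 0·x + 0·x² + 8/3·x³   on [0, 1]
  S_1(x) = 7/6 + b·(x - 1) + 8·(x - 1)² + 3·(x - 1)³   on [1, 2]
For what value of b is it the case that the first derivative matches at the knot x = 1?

S_0'(x) = 0 + 0·x + 8·x², so S_0'(1) = 8. On the right, S_1'(1) = b, so b = 8.

8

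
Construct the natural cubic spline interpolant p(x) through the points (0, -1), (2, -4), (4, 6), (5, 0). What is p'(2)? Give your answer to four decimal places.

4.0455

Write m_i for p''(x_i). With h_i = 2, 2, 1 and divided differences Δ_i = -3/2, 5, -6, the continuity of p' gives the tridiagonal system
  2·m_0 + 8·m_1 + 2·m_2 = 6(Δ_1 - Δ_0) = 39
  2·m_1 + 6·m_2 + 1·m_3 = 6(Δ_2 - Δ_1) = -66
Natural end conditions: m_0 = m_3 = 0.
Solving: m_0 = 0, m_1 = 183/22, m_2 = -303/22, m_3 = 0.
On [2, 4], p'(x) = b_1 + 2c_1·(x - 2) + 3d_1·(x - 2)² with b_1 = Δ_1 - h_1(2m_1 + m_2)/6 = 89/22, c_1 = m_1/2 = 183/44, d_1 = (m_2 - m_1)/(6h_1) = -81/44. So p'(2) = 89/22.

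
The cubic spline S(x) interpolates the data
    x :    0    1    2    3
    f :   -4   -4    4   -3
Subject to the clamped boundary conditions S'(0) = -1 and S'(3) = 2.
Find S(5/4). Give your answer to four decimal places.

Put σ_i = S'' at the i-th knot. Here h = (1, 1, 1) and Δ = (0, 8, -7), so the interior equations h_(i-1)·σ_(i-1) + 2(h_(i-1)+h_i)·σ_i + h_i·σ_(i+1) = 6(Δ_i − Δ_(i-1)) read
  1·σ_0 + 4·σ_1 + 1·σ_2 = 6(Δ_1 - Δ_0) = 48
  1·σ_1 + 4·σ_2 + 1·σ_3 = 6(Δ_2 - Δ_1) = -90
Clamped end conditions give two more equations: 2h_0·σ_0 + h_0·σ_1 = 6(Δ_0 - S'(0)) = 6 and h_2·σ_2 + 2h_2·σ_3 = 6(S'(3) - Δ_2) = 54.
Solving: σ_0 = -46/5, σ_1 = 122/5, σ_2 = -202/5, σ_3 = 236/5.
On [1, 2], S(x) = -4 + 33/5·(x - 1) + 61/5·(x - 1)² - 54/5·(x - 1)³.
With (x - 1) = 1/4: S(5/4) = -281/160.

-1.7563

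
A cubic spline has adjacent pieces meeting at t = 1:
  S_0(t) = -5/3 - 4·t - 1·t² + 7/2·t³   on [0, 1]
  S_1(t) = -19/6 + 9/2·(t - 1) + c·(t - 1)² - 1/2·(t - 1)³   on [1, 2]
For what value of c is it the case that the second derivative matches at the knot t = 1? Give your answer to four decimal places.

S_0''(t) = -2 + 21·t, so S_0''(1) = 19. On the right, S_1''(1) = 2c, so c = 19/2.

9.5000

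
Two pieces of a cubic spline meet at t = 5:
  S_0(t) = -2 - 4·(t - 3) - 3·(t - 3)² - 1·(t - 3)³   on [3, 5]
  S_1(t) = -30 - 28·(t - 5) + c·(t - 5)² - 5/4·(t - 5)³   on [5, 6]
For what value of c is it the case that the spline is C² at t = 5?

-9

S_0''(t) = -6 - 6·(t - 3), so S_0''(5) = -18. On the right, S_1''(5) = 2c, so c = -9.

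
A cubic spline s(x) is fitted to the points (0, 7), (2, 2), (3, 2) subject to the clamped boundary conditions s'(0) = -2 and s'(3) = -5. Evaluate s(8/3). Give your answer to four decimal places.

Write m_i for s''(x_i). With h_i = 2, 1 and divided differences Δ_i = -5/2, 0, the continuity of s' gives the tridiagonal system
  2·m_0 + 6·m_1 + 1·m_2 = 6(Δ_1 - Δ_0) = 15
Clamped end conditions give two more equations: 2h_0·m_0 + h_0·m_1 = 6(Δ_0 - s'(0)) = -3 and h_1·m_1 + 2h_1·m_2 = 6(s'(3) - Δ_1) = -30.
Hence m_0 = -17/4, m_1 = 7, m_2 = -37/2.
On [2, 3], s(x) = 2 + 3/4·(x - 2) + 7/2·(x - 2)² - 17/4·(x - 2)³.
With (x - 2) = 2/3: s(8/3) = 151/54.

2.7963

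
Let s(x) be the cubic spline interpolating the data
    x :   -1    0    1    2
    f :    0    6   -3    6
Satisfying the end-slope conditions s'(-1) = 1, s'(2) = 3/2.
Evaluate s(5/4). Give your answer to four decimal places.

-1.6266

Let M_i = s''(x_i). Step sizes h_i = 1, 1, 1; slopes of the chords Δ_i = (y_(i+1) - y_i)/h_i = 6, -9, 9.
  1·M_0 + 4·M_1 + 1·M_2 = 6(Δ_1 - Δ_0) = -90
  1·M_1 + 4·M_2 + 1·M_3 = 6(Δ_2 - Δ_1) = 108
Clamped end conditions give two more equations: 2h_0·M_0 + h_0·M_1 = 6(Δ_0 - s'(-1)) = 30 and h_2·M_2 + 2h_2·M_3 = 6(s'(2) - Δ_2) = -45.
Solving the tridiagonal system: M_0 = 557/15, M_1 = -664/15, M_2 = 749/15, M_3 = -712/15.
On [1, 2], s(x) = -3 + 4/15·(x - 1) + 749/30·(x - 1)² - 487/30·(x - 1)³.
With (x - 1) = 1/4: s(5/4) = -1041/640.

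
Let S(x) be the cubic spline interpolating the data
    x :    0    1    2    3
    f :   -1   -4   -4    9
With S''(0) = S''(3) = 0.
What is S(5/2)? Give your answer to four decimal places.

1.2750

Let σ_i = S''(x_i). Step sizes h_i = 1, 1, 1; slopes of the chords Δ_i = (y_(i+1) - y_i)/h_i = -3, 0, 13.
  1·σ_0 + 4·σ_1 + 1·σ_2 = 6(Δ_1 - Δ_0) = 18
  1·σ_1 + 4·σ_2 + 1·σ_3 = 6(Δ_2 - Δ_1) = 78
Natural end conditions: σ_0 = σ_3 = 0.
Solving: σ_0 = 0, σ_1 = -2/5, σ_2 = 98/5, σ_3 = 0.
On [2, 3], S(x) = -4 + 97/15·(x - 2) + 49/5·(x - 2)² - 49/15·(x - 2)³.
With (x - 2) = 1/2: S(5/2) = 51/40.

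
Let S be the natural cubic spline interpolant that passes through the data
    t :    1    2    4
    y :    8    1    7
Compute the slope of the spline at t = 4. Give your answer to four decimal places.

6.3333

Put σ_i = S'' at the i-th knot. Here h = (1, 2) and Δ = (-7, 3), so the interior equations h_(i-1)·σ_(i-1) + 2(h_(i-1)+h_i)·σ_i + h_i·σ_(i+1) = 6(Δ_i − Δ_(i-1)) read
  1·σ_0 + 6·σ_1 + 2·σ_2 = 6(Δ_1 - Δ_0) = 60
Natural end conditions: σ_0 = σ_2 = 0.
Hence σ_0 = 0, σ_1 = 10, σ_2 = 0.
On [2, 4], S'(t) = b_1 + 2c_1·(t - 2) + 3d_1·(t - 2)² with b_1 = Δ_1 - h_1(2σ_1 + σ_2)/6 = -11/3, c_1 = σ_1/2 = 5, d_1 = (σ_2 - σ_1)/(6h_1) = -5/6. So S'(4) = 19/3.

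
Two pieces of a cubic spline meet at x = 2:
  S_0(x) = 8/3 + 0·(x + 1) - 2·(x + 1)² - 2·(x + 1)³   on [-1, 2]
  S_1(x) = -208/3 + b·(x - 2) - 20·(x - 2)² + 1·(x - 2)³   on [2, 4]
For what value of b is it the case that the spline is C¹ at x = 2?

S_0'(x) = 0 - 4·(x + 1) - 6·(x + 1)², so S_0'(2) = -66. On the right, S_1'(2) = b, so b = -66.

-66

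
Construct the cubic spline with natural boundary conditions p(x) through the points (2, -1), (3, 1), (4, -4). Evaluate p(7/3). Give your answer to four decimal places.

0.1852

Write M_i for p''(x_i). With h_i = 1, 1 and divided differences Δ_i = 2, -5, the continuity of p' gives the tridiagonal system
  1·M_0 + 4·M_1 + 1·M_2 = 6(Δ_1 - Δ_0) = -42
Natural end conditions: M_0 = M_2 = 0.
Solving: M_0 = 0, M_1 = -21/2, M_2 = 0.
On [2, 3], p(x) = -1 + 15/4·(x - 2) + 0·(x - 2)² - 7/4·(x - 2)³.
With (x - 2) = 1/3: p(7/3) = 5/27.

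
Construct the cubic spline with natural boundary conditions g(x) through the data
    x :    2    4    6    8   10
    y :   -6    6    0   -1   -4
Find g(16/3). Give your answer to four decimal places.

2.4868

Write M_i for g''(x_i). With h_i = 2, 2, 2, 2 and divided differences Δ_i = 6, -3, -1/2, -3/2, the continuity of g' gives the tridiagonal system
  2·M_0 + 8·M_1 + 2·M_2 = 6(Δ_1 - Δ_0) = -54
  2·M_1 + 8·M_2 + 2·M_3 = 6(Δ_2 - Δ_1) = 15
  2·M_2 + 8·M_3 + 2·M_4 = 6(Δ_3 - Δ_2) = -6
Natural end conditions: M_0 = M_4 = 0.
Hence M_0 = 0, M_1 = -219/28, M_2 = 30/7, M_3 = -51/28, M_4 = 0.
On [4, 6], g(x) = 6 + 11/14·(x - 4) - 219/56·(x - 4)² + 113/112·(x - 4)³.
With (x - 4) = 4/3: g(16/3) = 470/189.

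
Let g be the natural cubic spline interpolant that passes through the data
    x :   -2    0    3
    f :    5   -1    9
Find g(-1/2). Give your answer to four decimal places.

Let M_i = g''(x_i). Step sizes h_i = 2, 3; slopes of the chords Δ_i = (y_(i+1) - y_i)/h_i = -3, 10/3.
  2·M_0 + 10·M_1 + 3·M_2 = 6(Δ_1 - Δ_0) = 38
Natural end conditions: M_0 = M_2 = 0.
Solving: M_0 = 0, M_1 = 19/5, M_2 = 0.
On [-2, 0], g(x) = 5 - 64/15·(x + 2) + 0·(x + 2)² + 19/60·(x + 2)³.
With (x + 2) = 3/2: g(-1/2) = -53/160.

-0.3313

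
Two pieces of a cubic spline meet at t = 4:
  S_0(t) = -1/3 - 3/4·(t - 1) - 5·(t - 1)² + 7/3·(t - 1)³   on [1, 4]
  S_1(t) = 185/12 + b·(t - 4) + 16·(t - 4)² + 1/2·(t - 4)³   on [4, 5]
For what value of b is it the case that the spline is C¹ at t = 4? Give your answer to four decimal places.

32.2500

S_0'(t) = -3/4 - 10·(t - 1) + 7·(t - 1)², so S_0'(4) = 129/4. On the right, S_1'(4) = b, so b = 129/4.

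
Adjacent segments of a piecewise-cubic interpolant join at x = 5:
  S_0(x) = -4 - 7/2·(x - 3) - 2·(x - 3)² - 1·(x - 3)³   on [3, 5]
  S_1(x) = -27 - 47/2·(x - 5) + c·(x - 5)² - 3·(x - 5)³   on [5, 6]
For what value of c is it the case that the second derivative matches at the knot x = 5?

S_0''(x) = -4 - 6·(x - 3), so S_0''(5) = -16. On the right, S_1''(5) = 2c, so c = -8.

-8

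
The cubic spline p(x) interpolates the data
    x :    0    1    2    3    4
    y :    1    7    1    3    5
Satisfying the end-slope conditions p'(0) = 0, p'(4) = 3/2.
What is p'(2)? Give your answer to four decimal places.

Write m_i for p''(x_i). With h_i = 1, 1, 1, 1 and divided differences Δ_i = 6, -6, 2, 2, the continuity of p' gives the tridiagonal system
  1·m_0 + 4·m_1 + 1·m_2 = 6(Δ_1 - Δ_0) = -72
  1·m_1 + 4·m_2 + 1·m_3 = 6(Δ_2 - Δ_1) = 48
  1·m_2 + 4·m_3 + 1·m_4 = 6(Δ_3 - Δ_2) = 0
Clamped end conditions give two more equations: 2h_0·m_0 + h_0·m_1 = 6(Δ_0 - p'(0)) = 36 and h_3·m_3 + 2h_3·m_4 = 6(p'(4) - Δ_3) = -3.
Solving the tridiagonal system: m_0 = 1899/56, m_1 = -891/28, m_2 = 171/8, m_3 = -159/28, m_4 = 75/56.
On [2, 3], p'(x) = b_2 + 2c_2·(x - 2) + 3d_2·(x - 2)² with b_2 = Δ_2 - h_2(2m_2 + m_3)/6 = -117/28, c_2 = m_2/2 = 171/16, d_2 = (m_3 - m_2)/(6h_2) = -505/112. So p'(2) = -117/28.

-4.1786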